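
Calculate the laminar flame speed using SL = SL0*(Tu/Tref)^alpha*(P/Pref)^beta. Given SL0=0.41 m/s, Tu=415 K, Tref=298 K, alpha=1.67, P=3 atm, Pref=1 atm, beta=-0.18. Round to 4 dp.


SL = SL0 * (Tu/Tref)^alpha * (P/Pref)^beta
T ratio = 415/298 = 1.39261745
(T ratio)^alpha = 1.39261745^1.67 = 1.738598
(P/Pref)^beta = 3^(-0.18) = 0.820575
SL = 0.41 * 1.738598 * 0.820575 = 0.5849 m/s


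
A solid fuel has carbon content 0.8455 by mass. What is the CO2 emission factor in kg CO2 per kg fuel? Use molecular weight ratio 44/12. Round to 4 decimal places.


EF = C_frac * (M_CO2 / M_C)
EF = 0.8455 * (44/12)
EF = 0.8455 * 3.666667 = 3.1002 kg_CO2/kg_fuel


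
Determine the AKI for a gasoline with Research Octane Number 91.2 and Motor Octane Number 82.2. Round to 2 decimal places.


AKI = (RON + MON) / 2
AKI = (91.2 + 82.2) / 2
AKI = 173.4 / 2 = 86.70


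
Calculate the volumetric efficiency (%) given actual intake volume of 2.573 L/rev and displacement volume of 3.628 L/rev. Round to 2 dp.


eta_v = (V_actual / V_disp) * 100
Ratio = 2.573 / 3.628 = 0.7092
eta_v = 0.7092 * 100 = 70.92%


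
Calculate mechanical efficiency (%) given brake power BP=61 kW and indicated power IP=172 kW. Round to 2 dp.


eta_mech = (BP / IP) * 100
Ratio = 61 / 172 = 0.3547
eta_mech = 0.3547 * 100 = 35.47%


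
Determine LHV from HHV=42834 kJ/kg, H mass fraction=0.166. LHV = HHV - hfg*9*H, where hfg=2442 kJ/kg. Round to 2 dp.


LHV = HHV - hfg * 9 * H
Water correction = 2442 * 9 * 0.166 = 3648.348 kJ/kg
LHV = 42834 - 3648.348 = 39185.65 kJ/kg


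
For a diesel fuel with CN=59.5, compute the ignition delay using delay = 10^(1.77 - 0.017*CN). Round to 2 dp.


delay = 10^(1.77 - 0.017*CN)
Exponent = 1.77 - 0.017*59.5 = 0.7585
delay = 10^0.7585 = 5.73 ms


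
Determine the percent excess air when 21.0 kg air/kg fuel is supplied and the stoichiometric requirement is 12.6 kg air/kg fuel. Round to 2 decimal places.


Excess air = actual - stoichiometric = 21.0 - 12.6 = 8.40 kg/kg fuel
Excess air % = (excess / stoich) * 100 = (8.40 / 12.6) * 100 = 66.67%


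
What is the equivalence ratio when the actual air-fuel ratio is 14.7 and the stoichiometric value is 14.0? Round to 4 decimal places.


phi = AFR_stoich / AFR_actual
phi = 14.0 / 14.7 = 0.9524


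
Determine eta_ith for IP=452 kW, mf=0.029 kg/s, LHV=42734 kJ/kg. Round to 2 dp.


eta_ith = (IP / (mf * LHV)) * 100
Denominator = 0.029 * 42734 = 1239.2860 kW
eta_ith = (452 / 1239.2860) * 100 = 36.47%


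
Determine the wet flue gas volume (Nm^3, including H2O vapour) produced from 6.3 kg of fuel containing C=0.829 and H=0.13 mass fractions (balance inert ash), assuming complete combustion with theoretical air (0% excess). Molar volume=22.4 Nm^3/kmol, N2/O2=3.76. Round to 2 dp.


Per kg fuel: CO2 = (C/12 kmol)*22.4 = (0.829/12)*22.4 = 1.54747 Nm^3
Per kg fuel: H2O = (H/2 kmol)*22.4 = (0.13/2)*22.4 = 1.45600 Nm^3
O2 needed per kg fuel = C/12 + H/4 = 0.829/12 + 0.13/4 = 0.10158333 kmol
Per kg fuel: N2 = O2*3.76*22.4 = 0.10158333*3.76*22.4 = 8.55575 Nm^3
Total per kg = 1.54747 + 1.45600 + 8.55575 = 11.55922 Nm^3
Total = 11.55922 * 6.3 = 72.82 Nm^3


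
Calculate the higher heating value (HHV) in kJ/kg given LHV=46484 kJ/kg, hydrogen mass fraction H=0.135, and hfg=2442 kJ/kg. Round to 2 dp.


HHV = LHV + hfg * 9 * H
Water addition = 2442 * 9 * 0.135 = 2967.030 kJ/kg
HHV = 46484 + 2967.030 = 49451.03 kJ/kg


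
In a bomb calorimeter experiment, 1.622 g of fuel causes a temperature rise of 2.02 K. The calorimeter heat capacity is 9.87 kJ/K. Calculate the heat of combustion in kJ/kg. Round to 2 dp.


Hc = C_cal * delta_T / m_fuel
Q_released = 9.87 * 2.02 = 19.9374 kJ
m_fuel = 1.622 g = 1.622/1000 kg = 0.001622 kg
Hc = 19.9374 / 0.001622 = 12291.86 kJ/kg


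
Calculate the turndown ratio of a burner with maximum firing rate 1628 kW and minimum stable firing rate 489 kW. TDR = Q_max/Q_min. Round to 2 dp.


TDR = Q_max / Q_min
TDR = 1628 / 489 = 3.33


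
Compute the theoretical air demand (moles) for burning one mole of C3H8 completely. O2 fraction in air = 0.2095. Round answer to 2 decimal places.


Balanced combustion: C3H8 + 5 O2 -> 3 CO2 + 4 H2O
O2 needed = C + H/4 = 3 + 8/4 = 5.00 moles
Air moles = O2 / 0.2095 = 5.00 / 0.2095 = 23.87 moles air


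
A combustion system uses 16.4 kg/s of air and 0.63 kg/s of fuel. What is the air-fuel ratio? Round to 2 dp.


AFR = m_air / m_fuel
AFR = 16.4 / 0.63 = 26.03


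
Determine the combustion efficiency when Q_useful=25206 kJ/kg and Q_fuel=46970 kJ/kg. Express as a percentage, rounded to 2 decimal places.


Efficiency = (Q_useful / Q_fuel) * 100
Efficiency = (25206 / 46970) * 100
Efficiency = 0.5366 * 100 = 53.66%


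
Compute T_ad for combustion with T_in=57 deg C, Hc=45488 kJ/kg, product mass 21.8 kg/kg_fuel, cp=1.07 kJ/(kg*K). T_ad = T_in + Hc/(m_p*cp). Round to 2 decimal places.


T_ad = T_in + Hc / (m_p * cp)
Denominator = 21.8 * 1.07 = 23.3260
Temperature rise = 45488 / 23.3260 = 1950.10 K
T_ad = 57 + 1950.10 = 2007.10 deg C


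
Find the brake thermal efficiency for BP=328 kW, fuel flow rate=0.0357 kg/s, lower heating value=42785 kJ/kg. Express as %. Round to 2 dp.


eta_BTE = (BP / (mf * LHV)) * 100
Denominator = 0.0357 * 42785 = 1527.4245 kW
eta_BTE = (328 / 1527.4245) * 100 = 21.47%


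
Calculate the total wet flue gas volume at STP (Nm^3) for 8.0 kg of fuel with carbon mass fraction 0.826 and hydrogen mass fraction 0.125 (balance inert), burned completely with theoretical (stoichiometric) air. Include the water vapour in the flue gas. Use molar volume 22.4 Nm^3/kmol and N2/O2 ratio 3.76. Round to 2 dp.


Per kg fuel: CO2 = (C/12 kmol)*22.4 = (0.826/12)*22.4 = 1.54187 Nm^3
Per kg fuel: H2O = (H/2 kmol)*22.4 = (0.125/2)*22.4 = 1.40000 Nm^3
O2 needed per kg fuel = C/12 + H/4 = 0.826/12 + 0.125/4 = 0.10008333 kmol
Per kg fuel: N2 = O2*3.76*22.4 = 0.10008333*3.76*22.4 = 8.42942 Nm^3
Total per kg = 1.54187 + 1.40000 + 8.42942 = 11.37129 Nm^3
Total = 11.37129 * 8.0 = 90.97 Nm^3


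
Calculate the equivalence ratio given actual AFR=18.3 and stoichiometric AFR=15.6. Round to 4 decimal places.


phi = AFR_stoich / AFR_actual
phi = 15.6 / 18.3 = 0.8525


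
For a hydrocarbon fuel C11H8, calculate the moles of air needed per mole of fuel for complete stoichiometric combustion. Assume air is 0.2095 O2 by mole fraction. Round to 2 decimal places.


Balanced combustion: C11H8 + 13 O2 -> 11 CO2 + 4 H2O
O2 needed = C + H/4 = 11 + 8/4 = 13.00 moles
Air moles = O2 / 0.2095 = 13.00 / 0.2095 = 62.05 moles air


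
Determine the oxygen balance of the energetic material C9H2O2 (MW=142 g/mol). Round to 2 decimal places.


OB = -1600 * (2C + H/2 - O) / MW
Inner = 2*9 + 2/2 - 2 = 17.00
OB = -1600 * 17.00 / 142 = -191.55%


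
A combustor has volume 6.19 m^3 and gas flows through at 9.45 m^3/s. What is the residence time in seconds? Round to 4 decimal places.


tau = V / Q_flow
tau = 6.19 / 9.45 = 0.6550 s


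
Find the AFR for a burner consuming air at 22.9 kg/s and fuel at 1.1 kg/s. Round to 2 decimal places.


AFR = m_air / m_fuel
AFR = 22.9 / 1.1 = 20.82


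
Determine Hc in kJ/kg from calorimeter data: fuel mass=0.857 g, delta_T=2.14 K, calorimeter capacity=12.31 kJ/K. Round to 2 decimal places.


Hc = C_cal * delta_T / m_fuel
Q_released = 12.31 * 2.14 = 26.3434 kJ
m_fuel = 0.857 g = 0.857/1000 kg = 0.000857 kg
Hc = 26.3434 / 0.000857 = 30739.09 kJ/kg


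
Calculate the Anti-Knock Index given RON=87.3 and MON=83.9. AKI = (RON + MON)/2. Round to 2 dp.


AKI = (RON + MON) / 2
AKI = (87.3 + 83.9) / 2
AKI = 171.2 / 2 = 85.60


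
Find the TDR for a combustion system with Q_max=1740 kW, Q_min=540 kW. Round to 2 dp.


TDR = Q_max / Q_min
TDR = 1740 / 540 = 3.22


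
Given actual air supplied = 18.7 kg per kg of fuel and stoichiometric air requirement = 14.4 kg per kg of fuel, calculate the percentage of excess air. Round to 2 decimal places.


Excess air = actual - stoichiometric = 18.7 - 14.4 = 4.30 kg/kg fuel
Excess air % = (excess / stoich) * 100 = (4.30 / 14.4) * 100 = 29.86%


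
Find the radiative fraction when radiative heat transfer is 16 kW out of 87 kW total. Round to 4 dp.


f_rad = Q_rad / Q_total
f_rad = 16 / 87 = 0.1839


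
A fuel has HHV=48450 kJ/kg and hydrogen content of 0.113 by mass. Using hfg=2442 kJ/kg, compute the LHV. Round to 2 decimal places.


LHV = HHV - hfg * 9 * H
Water correction = 2442 * 9 * 0.113 = 2483.514 kJ/kg
LHV = 48450 - 2483.514 = 45966.49 kJ/kg


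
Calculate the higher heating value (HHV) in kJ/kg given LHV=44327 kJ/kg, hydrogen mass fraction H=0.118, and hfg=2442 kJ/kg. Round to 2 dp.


HHV = LHV + hfg * 9 * H
Water addition = 2442 * 9 * 0.118 = 2593.404 kJ/kg
HHV = 44327 + 2593.404 = 46920.40 kJ/kg


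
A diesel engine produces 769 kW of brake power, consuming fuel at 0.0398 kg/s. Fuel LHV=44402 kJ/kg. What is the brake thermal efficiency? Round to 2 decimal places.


eta_BTE = (BP / (mf * LHV)) * 100
Denominator = 0.0398 * 44402 = 1767.1996 kW
eta_BTE = (769 / 1767.1996) * 100 = 43.52%


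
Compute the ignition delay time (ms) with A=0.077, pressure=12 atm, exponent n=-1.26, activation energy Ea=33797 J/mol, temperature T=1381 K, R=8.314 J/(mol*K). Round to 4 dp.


tau = A * P^n * exp(Ea/(R*T))
P^n = 12^(-1.26) = 0.04367487
Ea/(R*T) = 33797/(8.314*1381) = 2.943571
exp(Ea/(R*T)) = 18.983507
tau = 0.077 * 0.04367487 * 18.983507 = 0.0638 ms


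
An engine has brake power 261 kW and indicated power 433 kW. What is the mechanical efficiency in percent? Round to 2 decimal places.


eta_mech = (BP / IP) * 100
Ratio = 261 / 433 = 0.6028
eta_mech = 0.6028 * 100 = 60.28%


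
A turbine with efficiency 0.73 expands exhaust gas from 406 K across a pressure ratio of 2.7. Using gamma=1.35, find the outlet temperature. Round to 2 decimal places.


T_out = T_in * (1 - eta * (1 - PR^(-(gamma-1)/gamma)))
Exponent = -(1.35-1)/1.35 = -0.25925926
PR^exp = 2.7^(-0.25925926) = 0.77297411
Factor = 1 - 0.73*(1 - 0.77297411) = 0.83427110
T_out = 406 * 0.83427110 = 338.71 K


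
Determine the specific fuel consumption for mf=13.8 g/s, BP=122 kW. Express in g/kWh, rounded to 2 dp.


SFC = (mf / BP) * 3600
Rate = 13.8 / 122 = 0.113115 g/(s*kW)
SFC = 0.113115 * 3600 = 407.21 g/kWh


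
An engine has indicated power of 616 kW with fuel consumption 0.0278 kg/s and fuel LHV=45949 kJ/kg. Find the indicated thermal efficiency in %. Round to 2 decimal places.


eta_ith = (IP / (mf * LHV)) * 100
Denominator = 0.0278 * 45949 = 1277.3822 kW
eta_ith = (616 / 1277.3822) * 100 = 48.22%


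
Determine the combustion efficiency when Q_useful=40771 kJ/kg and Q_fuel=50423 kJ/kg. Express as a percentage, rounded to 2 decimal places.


Efficiency = (Q_useful / Q_fuel) * 100
Efficiency = (40771 / 50423) * 100
Efficiency = 0.8086 * 100 = 80.86%


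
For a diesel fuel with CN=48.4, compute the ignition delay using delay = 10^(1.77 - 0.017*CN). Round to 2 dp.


delay = 10^(1.77 - 0.017*CN)
Exponent = 1.77 - 0.017*48.4 = 0.9472
delay = 10^0.9472 = 8.86 ms


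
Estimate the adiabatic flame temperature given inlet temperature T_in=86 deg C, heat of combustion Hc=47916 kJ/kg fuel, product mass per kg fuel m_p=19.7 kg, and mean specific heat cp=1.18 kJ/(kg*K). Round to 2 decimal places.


T_ad = T_in + Hc / (m_p * cp)
Denominator = 19.7 * 1.18 = 23.2460
Temperature rise = 47916 / 23.2460 = 2061.26 K
T_ad = 86 + 2061.26 = 2147.26 deg C


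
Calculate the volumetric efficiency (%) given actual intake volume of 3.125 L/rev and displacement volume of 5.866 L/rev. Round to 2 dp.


eta_v = (V_actual / V_disp) * 100
Ratio = 3.125 / 5.866 = 0.5327
eta_v = 0.5327 * 100 = 53.27%


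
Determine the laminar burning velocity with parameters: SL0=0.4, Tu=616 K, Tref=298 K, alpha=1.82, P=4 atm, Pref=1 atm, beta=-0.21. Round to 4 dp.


SL = SL0 * (Tu/Tref)^alpha * (P/Pref)^beta
T ratio = 616/298 = 2.06711409
(T ratio)^alpha = 2.06711409^1.82 = 3.749413
(P/Pref)^beta = 4^(-0.21) = 0.747425
SL = 0.4 * 3.749413 * 0.747425 = 1.1210 m/s


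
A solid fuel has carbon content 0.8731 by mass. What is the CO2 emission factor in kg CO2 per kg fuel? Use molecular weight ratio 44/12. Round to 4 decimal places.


EF = C_frac * (M_CO2 / M_C)
EF = 0.8731 * (44/12)
EF = 0.8731 * 3.666667 = 3.2014 kg_CO2/kg_fuel


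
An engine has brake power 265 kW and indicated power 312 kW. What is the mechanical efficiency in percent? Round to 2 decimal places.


eta_mech = (BP / IP) * 100
Ratio = 265 / 312 = 0.8494
eta_mech = 0.8494 * 100 = 84.94%


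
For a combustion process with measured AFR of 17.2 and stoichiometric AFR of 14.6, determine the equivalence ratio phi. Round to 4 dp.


phi = AFR_stoich / AFR_actual
phi = 14.6 / 17.2 = 0.8488


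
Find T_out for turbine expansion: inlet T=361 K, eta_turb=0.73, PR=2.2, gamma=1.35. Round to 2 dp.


T_out = T_in * (1 - eta * (1 - PR^(-(gamma-1)/gamma)))
Exponent = -(1.35-1)/1.35 = -0.25925926
PR^exp = 2.2^(-0.25925926) = 0.81512413
Factor = 1 - 0.73*(1 - 0.81512413) = 0.86504061
T_out = 361 * 0.86504061 = 312.28 K


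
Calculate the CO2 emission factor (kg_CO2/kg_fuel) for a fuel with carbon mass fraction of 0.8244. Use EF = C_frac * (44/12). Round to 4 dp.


EF = C_frac * (M_CO2 / M_C)
EF = 0.8244 * (44/12)
EF = 0.8244 * 3.666667 = 3.0228 kg_CO2/kg_fuel


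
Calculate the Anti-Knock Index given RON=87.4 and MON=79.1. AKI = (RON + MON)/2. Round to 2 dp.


AKI = (RON + MON) / 2
AKI = (87.4 + 79.1) / 2
AKI = 166.5 / 2 = 83.25


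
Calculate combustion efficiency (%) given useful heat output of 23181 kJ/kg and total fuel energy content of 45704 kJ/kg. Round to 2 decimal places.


Efficiency = (Q_useful / Q_fuel) * 100
Efficiency = (23181 / 45704) * 100
Efficiency = 0.5072 * 100 = 50.72%


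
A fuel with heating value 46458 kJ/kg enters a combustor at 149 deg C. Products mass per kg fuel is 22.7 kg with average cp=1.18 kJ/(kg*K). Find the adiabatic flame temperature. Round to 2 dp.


T_ad = T_in + Hc / (m_p * cp)
Denominator = 22.7 * 1.18 = 26.7860
Temperature rise = 46458 / 26.7860 = 1734.41 K
T_ad = 149 + 1734.41 = 1883.41 deg C


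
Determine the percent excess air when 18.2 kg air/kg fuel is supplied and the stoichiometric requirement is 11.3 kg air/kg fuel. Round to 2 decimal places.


Excess air = actual - stoichiometric = 18.2 - 11.3 = 6.90 kg/kg fuel
Excess air % = (excess / stoich) * 100 = (6.90 / 11.3) * 100 = 61.06%


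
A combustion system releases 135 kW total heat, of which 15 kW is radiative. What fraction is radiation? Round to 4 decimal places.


f_rad = Q_rad / Q_total
f_rad = 15 / 135 = 0.1111


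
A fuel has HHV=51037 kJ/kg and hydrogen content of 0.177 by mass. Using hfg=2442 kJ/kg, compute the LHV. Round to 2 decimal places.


LHV = HHV - hfg * 9 * H
Water correction = 2442 * 9 * 0.177 = 3890.106 kJ/kg
LHV = 51037 - 3890.106 = 47146.89 kJ/kg


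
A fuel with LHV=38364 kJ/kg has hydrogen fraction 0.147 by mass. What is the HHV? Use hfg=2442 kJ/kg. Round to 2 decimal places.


HHV = LHV + hfg * 9 * H
Water addition = 2442 * 9 * 0.147 = 3230.766 kJ/kg
HHV = 38364 + 3230.766 = 41594.77 kJ/kg


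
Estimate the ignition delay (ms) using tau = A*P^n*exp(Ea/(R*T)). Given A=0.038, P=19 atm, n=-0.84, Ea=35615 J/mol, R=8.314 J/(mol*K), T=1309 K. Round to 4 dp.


tau = A * P^n * exp(Ea/(R*T))
P^n = 19^(-0.84) = 0.08430377
Ea/(R*T) = 35615/(8.314*1309) = 3.272527
exp(Ea/(R*T)) = 26.377921
tau = 0.038 * 0.08430377 * 26.377921 = 0.0845 ms


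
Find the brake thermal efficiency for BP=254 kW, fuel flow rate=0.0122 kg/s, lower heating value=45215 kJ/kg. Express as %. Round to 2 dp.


eta_BTE = (BP / (mf * LHV)) * 100
Denominator = 0.0122 * 45215 = 551.6230 kW
eta_BTE = (254 / 551.6230) * 100 = 46.05%


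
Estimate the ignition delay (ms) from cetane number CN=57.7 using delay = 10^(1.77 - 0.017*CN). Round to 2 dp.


delay = 10^(1.77 - 0.017*CN)
Exponent = 1.77 - 0.017*57.7 = 0.7891
delay = 10^0.7891 = 6.15 ms


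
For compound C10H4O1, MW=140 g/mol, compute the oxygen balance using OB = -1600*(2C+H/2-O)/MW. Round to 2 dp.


OB = -1600 * (2C + H/2 - O) / MW
Inner = 2*10 + 4/2 - 1 = 21.00
OB = -1600 * 21.00 / 140 = -240.00%


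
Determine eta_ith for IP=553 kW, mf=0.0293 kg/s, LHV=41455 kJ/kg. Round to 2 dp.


eta_ith = (IP / (mf * LHV)) * 100
Denominator = 0.0293 * 41455 = 1214.6315 kW
eta_ith = (553 / 1214.6315) * 100 = 45.53%


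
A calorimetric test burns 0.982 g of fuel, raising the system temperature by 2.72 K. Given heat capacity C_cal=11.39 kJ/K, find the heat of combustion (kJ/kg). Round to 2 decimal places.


Hc = C_cal * delta_T / m_fuel
Q_released = 11.39 * 2.72 = 30.9808 kJ
m_fuel = 0.982 g = 0.982/1000 kg = 0.000982 kg
Hc = 30.9808 / 0.000982 = 31548.68 kJ/kg


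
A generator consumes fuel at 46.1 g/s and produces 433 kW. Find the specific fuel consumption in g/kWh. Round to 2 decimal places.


SFC = (mf / BP) * 3600
Rate = 46.1 / 433 = 0.106467 g/(s*kW)
SFC = 0.106467 * 3600 = 383.28 g/kWh


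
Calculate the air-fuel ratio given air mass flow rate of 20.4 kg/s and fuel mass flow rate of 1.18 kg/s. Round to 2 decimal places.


AFR = m_air / m_fuel
AFR = 20.4 / 1.18 = 17.29


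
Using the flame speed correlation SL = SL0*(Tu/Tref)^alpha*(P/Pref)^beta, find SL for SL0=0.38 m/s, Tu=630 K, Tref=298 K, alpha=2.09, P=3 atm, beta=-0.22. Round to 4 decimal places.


SL = SL0 * (Tu/Tref)^alpha * (P/Pref)^beta
T ratio = 630/298 = 2.11409396
(T ratio)^alpha = 2.11409396^2.09 = 4.780901
(P/Pref)^beta = 3^(-0.22) = 0.785296
SL = 0.38 * 4.780901 * 0.785296 = 1.4267 m/s


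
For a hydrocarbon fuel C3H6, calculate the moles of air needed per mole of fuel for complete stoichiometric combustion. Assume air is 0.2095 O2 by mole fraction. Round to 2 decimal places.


Balanced combustion: C3H6 + 4.5 O2 -> 3 CO2 + 3 H2O
O2 needed = C + H/4 = 3 + 6/4 = 4.50 moles
Air moles = O2 / 0.2095 = 4.50 / 0.2095 = 21.48 moles air


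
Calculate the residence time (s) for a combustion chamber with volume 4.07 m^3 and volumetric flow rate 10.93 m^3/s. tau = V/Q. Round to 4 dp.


tau = V / Q_flow
tau = 4.07 / 10.93 = 0.3724 s


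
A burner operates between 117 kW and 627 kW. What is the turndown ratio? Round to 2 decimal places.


TDR = Q_max / Q_min
TDR = 627 / 117 = 5.36


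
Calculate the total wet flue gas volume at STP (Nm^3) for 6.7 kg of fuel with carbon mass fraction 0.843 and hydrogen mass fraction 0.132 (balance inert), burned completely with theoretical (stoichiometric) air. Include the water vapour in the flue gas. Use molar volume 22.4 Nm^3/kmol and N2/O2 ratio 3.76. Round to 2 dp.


Per kg fuel: CO2 = (C/12 kmol)*22.4 = (0.843/12)*22.4 = 1.57360 Nm^3
Per kg fuel: H2O = (H/2 kmol)*22.4 = (0.132/2)*22.4 = 1.47840 Nm^3
O2 needed per kg fuel = C/12 + H/4 = 0.843/12 + 0.132/4 = 0.10325000 kmol
Per kg fuel: N2 = O2*3.76*22.4 = 0.10325000*3.76*22.4 = 8.69613 Nm^3
Total per kg = 1.57360 + 1.47840 + 8.69613 = 11.74813 Nm^3
Total = 11.74813 * 6.7 = 78.71 Nm^3


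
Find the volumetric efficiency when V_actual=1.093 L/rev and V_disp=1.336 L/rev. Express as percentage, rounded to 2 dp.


eta_v = (V_actual / V_disp) * 100
Ratio = 1.093 / 1.336 = 0.8181
eta_v = 0.8181 * 100 = 81.81%


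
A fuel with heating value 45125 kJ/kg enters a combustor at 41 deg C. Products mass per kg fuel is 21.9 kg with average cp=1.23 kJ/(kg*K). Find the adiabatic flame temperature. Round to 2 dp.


T_ad = T_in + Hc / (m_p * cp)
Denominator = 21.9 * 1.23 = 26.9370
Temperature rise = 45125 / 26.9370 = 1675.21 K
T_ad = 41 + 1675.21 = 1716.21 deg C


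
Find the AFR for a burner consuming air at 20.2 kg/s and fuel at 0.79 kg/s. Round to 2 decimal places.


AFR = m_air / m_fuel
AFR = 20.2 / 0.79 = 25.57


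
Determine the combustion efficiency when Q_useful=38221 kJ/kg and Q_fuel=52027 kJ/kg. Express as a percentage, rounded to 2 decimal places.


Efficiency = (Q_useful / Q_fuel) * 100
Efficiency = (38221 / 52027) * 100
Efficiency = 0.7346 * 100 = 73.46%


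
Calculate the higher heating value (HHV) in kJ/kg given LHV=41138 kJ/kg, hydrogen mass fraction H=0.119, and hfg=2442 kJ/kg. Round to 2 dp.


HHV = LHV + hfg * 9 * H
Water addition = 2442 * 9 * 0.119 = 2615.382 kJ/kg
HHV = 41138 + 2615.382 = 43753.38 kJ/kg


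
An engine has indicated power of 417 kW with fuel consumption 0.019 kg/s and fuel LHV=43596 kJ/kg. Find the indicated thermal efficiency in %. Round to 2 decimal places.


eta_ith = (IP / (mf * LHV)) * 100
Denominator = 0.019 * 43596 = 828.3240 kW
eta_ith = (417 / 828.3240) * 100 = 50.34%


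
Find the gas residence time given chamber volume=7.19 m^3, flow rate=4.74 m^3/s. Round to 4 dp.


tau = V / Q_flow
tau = 7.19 / 4.74 = 1.5169 s


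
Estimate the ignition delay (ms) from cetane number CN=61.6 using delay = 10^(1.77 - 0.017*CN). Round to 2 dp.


delay = 10^(1.77 - 0.017*CN)
Exponent = 1.77 - 0.017*61.6 = 0.7228
delay = 10^0.7228 = 5.28 ms


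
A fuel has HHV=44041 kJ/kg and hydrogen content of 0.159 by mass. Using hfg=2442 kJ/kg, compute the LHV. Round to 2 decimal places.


LHV = HHV - hfg * 9 * H
Water correction = 2442 * 9 * 0.159 = 3494.502 kJ/kg
LHV = 44041 - 3494.502 = 40546.50 kJ/kg


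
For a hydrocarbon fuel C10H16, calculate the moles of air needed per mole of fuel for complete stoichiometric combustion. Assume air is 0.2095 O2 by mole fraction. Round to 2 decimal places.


Balanced combustion: C10H16 + 14 O2 -> 10 CO2 + 8 H2O
O2 needed = C + H/4 = 10 + 16/4 = 14.00 moles
Air moles = O2 / 0.2095 = 14.00 / 0.2095 = 66.83 moles air


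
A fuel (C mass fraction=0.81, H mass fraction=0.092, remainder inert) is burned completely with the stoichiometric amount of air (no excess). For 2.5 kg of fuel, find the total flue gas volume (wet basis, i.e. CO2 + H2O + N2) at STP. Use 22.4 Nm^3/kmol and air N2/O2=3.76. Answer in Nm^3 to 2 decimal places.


Per kg fuel: CO2 = (C/12 kmol)*22.4 = (0.81/12)*22.4 = 1.51200 Nm^3
Per kg fuel: H2O = (H/2 kmol)*22.4 = (0.092/2)*22.4 = 1.03040 Nm^3
O2 needed per kg fuel = C/12 + H/4 = 0.81/12 + 0.092/4 = 0.09050000 kmol
Per kg fuel: N2 = O2*3.76*22.4 = 0.09050000*3.76*22.4 = 7.62227 Nm^3
Total per kg = 1.51200 + 1.03040 + 7.62227 = 10.16467 Nm^3
Total = 10.16467 * 2.5 = 25.41 Nm^3


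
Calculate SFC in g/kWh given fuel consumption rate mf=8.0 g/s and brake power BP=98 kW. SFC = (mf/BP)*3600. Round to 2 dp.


SFC = (mf / BP) * 3600
Rate = 8.0 / 98 = 0.081633 g/(s*kW)
SFC = 0.081633 * 3600 = 293.88 g/kWh


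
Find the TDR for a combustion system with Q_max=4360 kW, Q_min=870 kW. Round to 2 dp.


TDR = Q_max / Q_min
TDR = 4360 / 870 = 5.01


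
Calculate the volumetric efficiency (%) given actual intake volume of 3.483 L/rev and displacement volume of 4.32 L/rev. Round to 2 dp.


eta_v = (V_actual / V_disp) * 100
Ratio = 3.483 / 4.32 = 0.8063
eta_v = 0.8063 * 100 = 80.63%


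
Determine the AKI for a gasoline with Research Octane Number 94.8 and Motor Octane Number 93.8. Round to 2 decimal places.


AKI = (RON + MON) / 2
AKI = (94.8 + 93.8) / 2
AKI = 188.6 / 2 = 94.30


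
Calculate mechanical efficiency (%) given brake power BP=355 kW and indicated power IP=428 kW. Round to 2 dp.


eta_mech = (BP / IP) * 100
Ratio = 355 / 428 = 0.8294
eta_mech = 0.8294 * 100 = 82.94%


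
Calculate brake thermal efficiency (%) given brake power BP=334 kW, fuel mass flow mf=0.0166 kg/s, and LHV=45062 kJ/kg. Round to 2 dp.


eta_BTE = (BP / (mf * LHV)) * 100
Denominator = 0.0166 * 45062 = 748.0292 kW
eta_BTE = (334 / 748.0292) * 100 = 44.65%


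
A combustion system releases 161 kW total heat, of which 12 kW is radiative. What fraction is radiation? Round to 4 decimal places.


f_rad = Q_rad / Q_total
f_rad = 12 / 161 = 0.0745


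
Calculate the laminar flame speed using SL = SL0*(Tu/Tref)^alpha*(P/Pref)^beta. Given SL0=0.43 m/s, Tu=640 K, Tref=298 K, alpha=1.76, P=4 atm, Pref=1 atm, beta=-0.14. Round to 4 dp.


SL = SL0 * (Tu/Tref)^alpha * (P/Pref)^beta
T ratio = 640/298 = 2.14765101
(T ratio)^alpha = 2.14765101^1.76 = 3.839336
(P/Pref)^beta = 4^(-0.14) = 0.823591
SL = 0.43 * 3.839336 * 0.823591 = 1.3597 m/s


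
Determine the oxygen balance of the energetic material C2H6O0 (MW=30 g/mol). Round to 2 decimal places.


OB = -1600 * (2C + H/2 - O) / MW
Inner = 2*2 + 6/2 - 0 = 7.00
OB = -1600 * 7.00 / 30 = -373.33%


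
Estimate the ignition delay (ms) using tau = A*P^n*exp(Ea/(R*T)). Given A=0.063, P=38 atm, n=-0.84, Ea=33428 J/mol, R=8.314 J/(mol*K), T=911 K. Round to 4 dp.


tau = A * P^n * exp(Ea/(R*T))
P^n = 38^(-0.84) = 0.04709576
Ea/(R*T) = 33428/(8.314*911) = 4.413488
exp(Ea/(R*T)) = 82.556959
tau = 0.063 * 0.04709576 * 82.556959 = 0.2449 ms


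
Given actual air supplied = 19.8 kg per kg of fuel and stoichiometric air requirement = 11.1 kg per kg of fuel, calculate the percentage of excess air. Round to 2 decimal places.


Excess air = actual - stoichiometric = 19.8 - 11.1 = 8.70 kg/kg fuel
Excess air % = (excess / stoich) * 100 = (8.70 / 11.1) * 100 = 78.38%


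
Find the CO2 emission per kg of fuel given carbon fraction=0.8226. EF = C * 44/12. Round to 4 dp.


EF = C_frac * (M_CO2 / M_C)
EF = 0.8226 * (44/12)
EF = 0.8226 * 3.666667 = 3.0162 kg_CO2/kg_fuel


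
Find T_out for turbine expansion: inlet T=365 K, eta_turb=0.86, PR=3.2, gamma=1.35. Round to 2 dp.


T_out = T_in * (1 - eta * (1 - PR^(-(gamma-1)/gamma)))
Exponent = -(1.35-1)/1.35 = -0.25925926
PR^exp = 3.2^(-0.25925926) = 0.73966521
Factor = 1 - 0.86*(1 - 0.73966521) = 0.77611208
T_out = 365 * 0.77611208 = 283.28 K


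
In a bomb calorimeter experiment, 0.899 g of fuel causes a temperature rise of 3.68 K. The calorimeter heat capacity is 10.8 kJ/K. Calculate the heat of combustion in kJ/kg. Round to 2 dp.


Hc = C_cal * delta_T / m_fuel
Q_released = 10.8 * 3.68 = 39.7440 kJ
m_fuel = 0.899 g = 0.899/1000 kg = 0.000899 kg
Hc = 39.7440 / 0.000899 = 44209.12 kJ/kg


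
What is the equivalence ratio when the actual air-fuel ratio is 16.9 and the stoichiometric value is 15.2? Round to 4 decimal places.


phi = AFR_stoich / AFR_actual
phi = 15.2 / 16.9 = 0.8994


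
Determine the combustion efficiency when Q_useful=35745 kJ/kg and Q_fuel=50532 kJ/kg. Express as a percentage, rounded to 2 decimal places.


Efficiency = (Q_useful / Q_fuel) * 100
Efficiency = (35745 / 50532) * 100
Efficiency = 0.7074 * 100 = 70.74%


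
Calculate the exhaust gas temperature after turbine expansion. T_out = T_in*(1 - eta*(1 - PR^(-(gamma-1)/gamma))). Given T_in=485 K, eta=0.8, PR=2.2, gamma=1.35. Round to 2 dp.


T_out = T_in * (1 - eta * (1 - PR^(-(gamma-1)/gamma)))
Exponent = -(1.35-1)/1.35 = -0.25925926
PR^exp = 2.2^(-0.25925926) = 0.81512413
Factor = 1 - 0.8*(1 - 0.81512413) = 0.85209930
T_out = 485 * 0.85209930 = 413.27 K


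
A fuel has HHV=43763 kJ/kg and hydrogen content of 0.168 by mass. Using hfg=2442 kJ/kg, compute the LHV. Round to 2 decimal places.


LHV = HHV - hfg * 9 * H
Water correction = 2442 * 9 * 0.168 = 3692.304 kJ/kg
LHV = 43763 - 3692.304 = 40070.70 kJ/kg


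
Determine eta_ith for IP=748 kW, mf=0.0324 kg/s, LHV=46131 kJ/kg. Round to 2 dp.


eta_ith = (IP / (mf * LHV)) * 100
Denominator = 0.0324 * 46131 = 1494.6444 kW
eta_ith = (748 / 1494.6444) * 100 = 50.05%


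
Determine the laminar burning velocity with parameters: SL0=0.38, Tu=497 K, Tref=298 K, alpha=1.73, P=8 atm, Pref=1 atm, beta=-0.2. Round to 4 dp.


SL = SL0 * (Tu/Tref)^alpha * (P/Pref)^beta
T ratio = 497/298 = 1.66778523
(T ratio)^alpha = 1.66778523^1.73 = 2.422715
(P/Pref)^beta = 8^(-0.2) = 0.659754
SL = 0.38 * 2.422715 * 0.659754 = 0.6074 m/s


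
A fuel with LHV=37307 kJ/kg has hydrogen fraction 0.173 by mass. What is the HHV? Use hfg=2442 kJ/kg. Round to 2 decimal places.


HHV = LHV + hfg * 9 * H
Water addition = 2442 * 9 * 0.173 = 3802.194 kJ/kg
HHV = 37307 + 3802.194 = 41109.19 kJ/kg


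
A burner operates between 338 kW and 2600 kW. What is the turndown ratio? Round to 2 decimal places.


TDR = Q_max / Q_min
TDR = 2600 / 338 = 7.69


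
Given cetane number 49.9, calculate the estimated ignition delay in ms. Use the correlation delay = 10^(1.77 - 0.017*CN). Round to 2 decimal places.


delay = 10^(1.77 - 0.017*CN)
Exponent = 1.77 - 0.017*49.9 = 0.9217
delay = 10^0.9217 = 8.35 ms


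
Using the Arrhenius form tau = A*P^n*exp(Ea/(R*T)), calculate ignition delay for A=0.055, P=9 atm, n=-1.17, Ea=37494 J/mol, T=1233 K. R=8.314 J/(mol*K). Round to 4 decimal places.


tau = A * P^n * exp(Ea/(R*T))
P^n = 9^(-1.17) = 0.07647795
Ea/(R*T) = 37494/(8.314*1233) = 3.657537
exp(Ea/(R*T)) = 38.765729
tau = 0.055 * 0.07647795 * 38.765729 = 0.1631 ms


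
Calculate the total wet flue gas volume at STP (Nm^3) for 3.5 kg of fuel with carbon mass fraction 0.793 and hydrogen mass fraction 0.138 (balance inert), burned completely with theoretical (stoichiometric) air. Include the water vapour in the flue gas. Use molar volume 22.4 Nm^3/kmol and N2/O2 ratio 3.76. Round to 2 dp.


Per kg fuel: CO2 = (C/12 kmol)*22.4 = (0.793/12)*22.4 = 1.48027 Nm^3
Per kg fuel: H2O = (H/2 kmol)*22.4 = (0.138/2)*22.4 = 1.54560 Nm^3
O2 needed per kg fuel = C/12 + H/4 = 0.793/12 + 0.138/4 = 0.10058333 kmol
Per kg fuel: N2 = O2*3.76*22.4 = 0.10058333*3.76*22.4 = 8.47153 Nm^3
Total per kg = 1.48027 + 1.54560 + 8.47153 = 11.49740 Nm^3
Total = 11.49740 * 3.5 = 40.24 Nm^3


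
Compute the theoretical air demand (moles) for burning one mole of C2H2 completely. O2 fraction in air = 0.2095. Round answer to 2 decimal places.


Balanced combustion: C2H2 + 2.5 O2 -> 2 CO2 + 1 H2O
O2 needed = C + H/4 = 2 + 2/4 = 2.50 moles
Air moles = O2 / 0.2095 = 2.50 / 0.2095 = 11.93 moles air


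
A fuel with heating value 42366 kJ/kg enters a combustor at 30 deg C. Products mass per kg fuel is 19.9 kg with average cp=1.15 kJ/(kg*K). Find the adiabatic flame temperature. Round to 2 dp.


T_ad = T_in + Hc / (m_p * cp)
Denominator = 19.9 * 1.15 = 22.8850
Temperature rise = 42366 / 22.8850 = 1851.26 K
T_ad = 30 + 1851.26 = 1881.26 deg C


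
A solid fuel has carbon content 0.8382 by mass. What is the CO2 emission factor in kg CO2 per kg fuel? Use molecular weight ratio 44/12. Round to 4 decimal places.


EF = C_frac * (M_CO2 / M_C)
EF = 0.8382 * (44/12)
EF = 0.8382 * 3.666667 = 3.0734 kg_CO2/kg_fuel


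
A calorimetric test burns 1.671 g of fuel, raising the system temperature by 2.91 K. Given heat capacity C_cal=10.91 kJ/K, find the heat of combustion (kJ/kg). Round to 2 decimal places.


Hc = C_cal * delta_T / m_fuel
Q_released = 10.91 * 2.91 = 31.7481 kJ
m_fuel = 1.671 g = 1.671/1000 kg = 0.001671 kg
Hc = 31.7481 / 0.001671 = 18999.46 kJ/kg


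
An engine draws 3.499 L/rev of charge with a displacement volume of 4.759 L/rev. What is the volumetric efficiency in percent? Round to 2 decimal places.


eta_v = (V_actual / V_disp) * 100
Ratio = 3.499 / 4.759 = 0.7352
eta_v = 0.7352 * 100 = 73.52%


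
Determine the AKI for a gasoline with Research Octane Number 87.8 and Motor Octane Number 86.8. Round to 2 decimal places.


AKI = (RON + MON) / 2
AKI = (87.8 + 86.8) / 2
AKI = 174.6 / 2 = 87.30


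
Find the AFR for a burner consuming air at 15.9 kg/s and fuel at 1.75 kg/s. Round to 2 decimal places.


AFR = m_air / m_fuel
AFR = 15.9 / 1.75 = 9.09


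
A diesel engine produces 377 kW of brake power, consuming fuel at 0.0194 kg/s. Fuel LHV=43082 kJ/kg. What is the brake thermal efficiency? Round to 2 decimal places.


eta_BTE = (BP / (mf * LHV)) * 100
Denominator = 0.0194 * 43082 = 835.7908 kW
eta_BTE = (377 / 835.7908) * 100 = 45.11%


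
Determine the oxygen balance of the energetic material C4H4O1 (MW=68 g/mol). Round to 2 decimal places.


OB = -1600 * (2C + H/2 - O) / MW
Inner = 2*4 + 4/2 - 1 = 9.00
OB = -1600 * 9.00 / 68 = -211.76%


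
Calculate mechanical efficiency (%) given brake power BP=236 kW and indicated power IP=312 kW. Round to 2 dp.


eta_mech = (BP / IP) * 100
Ratio = 236 / 312 = 0.7564
eta_mech = 0.7564 * 100 = 75.64%


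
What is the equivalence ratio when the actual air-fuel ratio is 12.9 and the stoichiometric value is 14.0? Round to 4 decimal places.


phi = AFR_stoich / AFR_actual
phi = 14.0 / 12.9 = 1.0853


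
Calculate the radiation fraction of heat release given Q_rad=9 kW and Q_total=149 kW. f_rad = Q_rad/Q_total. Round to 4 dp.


f_rad = Q_rad / Q_total
f_rad = 9 / 149 = 0.0604


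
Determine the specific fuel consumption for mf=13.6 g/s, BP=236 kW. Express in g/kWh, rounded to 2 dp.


SFC = (mf / BP) * 3600
Rate = 13.6 / 236 = 0.057627 g/(s*kW)
SFC = 0.057627 * 3600 = 207.46 g/kWh


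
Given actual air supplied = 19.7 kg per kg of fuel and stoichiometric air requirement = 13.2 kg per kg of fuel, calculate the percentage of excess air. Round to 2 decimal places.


Excess air = actual - stoichiometric = 19.7 - 13.2 = 6.50 kg/kg fuel
Excess air % = (excess / stoich) * 100 = (6.50 / 13.2) * 100 = 49.24%


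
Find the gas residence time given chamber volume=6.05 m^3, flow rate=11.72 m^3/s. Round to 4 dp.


tau = V / Q_flow
tau = 6.05 / 11.72 = 0.5162 s


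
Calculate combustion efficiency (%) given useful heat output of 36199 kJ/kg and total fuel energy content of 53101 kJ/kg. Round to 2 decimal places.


Efficiency = (Q_useful / Q_fuel) * 100
Efficiency = (36199 / 53101) * 100
Efficiency = 0.6817 * 100 = 68.17%


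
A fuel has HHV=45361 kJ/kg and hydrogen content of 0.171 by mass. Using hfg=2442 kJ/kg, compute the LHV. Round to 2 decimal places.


LHV = HHV - hfg * 9 * H
Water correction = 2442 * 9 * 0.171 = 3758.238 kJ/kg
LHV = 45361 - 3758.238 = 41602.76 kJ/kg


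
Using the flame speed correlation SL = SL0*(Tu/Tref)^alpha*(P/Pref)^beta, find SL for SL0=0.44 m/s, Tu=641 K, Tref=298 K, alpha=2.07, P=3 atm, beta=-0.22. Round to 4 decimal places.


SL = SL0 * (Tu/Tref)^alpha * (P/Pref)^beta
T ratio = 641/298 = 2.15100671
(T ratio)^alpha = 2.15100671^2.07 = 4.881670
(P/Pref)^beta = 3^(-0.22) = 0.785296
SL = 0.44 * 4.881670 * 0.785296 = 1.6868 m/s


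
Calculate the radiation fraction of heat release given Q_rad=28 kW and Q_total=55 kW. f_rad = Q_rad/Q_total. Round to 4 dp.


f_rad = Q_rad / Q_total
f_rad = 28 / 55 = 0.5091


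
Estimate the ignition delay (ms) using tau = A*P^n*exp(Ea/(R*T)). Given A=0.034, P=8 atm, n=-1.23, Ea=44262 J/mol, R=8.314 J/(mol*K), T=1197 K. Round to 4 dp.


tau = A * P^n * exp(Ea/(R*T))
P^n = 8^(-1.23) = 0.07748173
Ea/(R*T) = 44262/(8.314*1197) = 4.447612
exp(Ea/(R*T)) = 85.422685
tau = 0.034 * 0.07748173 * 85.422685 = 0.2250 ms


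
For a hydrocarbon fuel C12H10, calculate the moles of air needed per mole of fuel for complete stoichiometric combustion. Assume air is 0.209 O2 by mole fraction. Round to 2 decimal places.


Balanced combustion: C12H10 + 14.5 O2 -> 12 CO2 + 5 H2O
O2 needed = C + H/4 = 12 + 10/4 = 14.50 moles
Air moles = O2 / 0.209 = 14.50 / 0.209 = 69.38 moles air


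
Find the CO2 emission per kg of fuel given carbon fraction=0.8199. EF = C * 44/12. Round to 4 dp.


EF = C_frac * (M_CO2 / M_C)
EF = 0.8199 * (44/12)
EF = 0.8199 * 3.666667 = 3.0063 kg_CO2/kg_fuel


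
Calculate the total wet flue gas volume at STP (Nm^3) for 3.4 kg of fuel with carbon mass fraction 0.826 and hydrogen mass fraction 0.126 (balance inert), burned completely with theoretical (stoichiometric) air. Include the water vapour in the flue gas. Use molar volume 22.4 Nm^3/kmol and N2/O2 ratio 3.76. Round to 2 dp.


Per kg fuel: CO2 = (C/12 kmol)*22.4 = (0.826/12)*22.4 = 1.54187 Nm^3
Per kg fuel: H2O = (H/2 kmol)*22.4 = (0.126/2)*22.4 = 1.41120 Nm^3
O2 needed per kg fuel = C/12 + H/4 = 0.826/12 + 0.126/4 = 0.10033333 kmol
Per kg fuel: N2 = O2*3.76*22.4 = 0.10033333*3.76*22.4 = 8.45047 Nm^3
Total per kg = 1.54187 + 1.41120 + 8.45047 = 11.40354 Nm^3
Total = 11.40354 * 3.4 = 38.77 Nm^3


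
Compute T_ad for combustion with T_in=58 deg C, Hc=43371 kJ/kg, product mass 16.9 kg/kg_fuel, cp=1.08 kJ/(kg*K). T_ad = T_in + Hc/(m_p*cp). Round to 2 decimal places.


T_ad = T_in + Hc / (m_p * cp)
Denominator = 16.9 * 1.08 = 18.2520
Temperature rise = 43371 / 18.2520 = 2376.23 K
T_ad = 58 + 2376.23 = 2434.23 deg C


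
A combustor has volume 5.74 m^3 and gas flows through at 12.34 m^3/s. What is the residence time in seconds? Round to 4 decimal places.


tau = V / Q_flow
tau = 5.74 / 12.34 = 0.4652 s


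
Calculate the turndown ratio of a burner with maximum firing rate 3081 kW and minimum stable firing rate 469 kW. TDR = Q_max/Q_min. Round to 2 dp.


TDR = Q_max / Q_min
TDR = 3081 / 469 = 6.57


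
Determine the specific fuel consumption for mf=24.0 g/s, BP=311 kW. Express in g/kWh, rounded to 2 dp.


SFC = (mf / BP) * 3600
Rate = 24.0 / 311 = 0.077170 g/(s*kW)
SFC = 0.077170 * 3600 = 277.81 g/kWh


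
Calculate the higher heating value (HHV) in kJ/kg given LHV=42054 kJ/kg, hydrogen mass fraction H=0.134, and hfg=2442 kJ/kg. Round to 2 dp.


HHV = LHV + hfg * 9 * H
Water addition = 2442 * 9 * 0.134 = 2945.052 kJ/kg
HHV = 42054 + 2945.052 = 44999.05 kJ/kg


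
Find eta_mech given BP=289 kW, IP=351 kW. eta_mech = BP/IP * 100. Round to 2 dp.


eta_mech = (BP / IP) * 100
Ratio = 289 / 351 = 0.8234
eta_mech = 0.8234 * 100 = 82.34%


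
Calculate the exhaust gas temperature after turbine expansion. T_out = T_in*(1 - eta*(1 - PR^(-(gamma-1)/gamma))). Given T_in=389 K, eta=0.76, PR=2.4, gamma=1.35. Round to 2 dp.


T_out = T_in * (1 - eta * (1 - PR^(-(gamma-1)/gamma)))
Exponent = -(1.35-1)/1.35 = -0.25925926
PR^exp = 2.4^(-0.25925926) = 0.79694200
Factor = 1 - 0.76*(1 - 0.79694200) = 0.84567592
T_out = 389 * 0.84567592 = 328.97 K


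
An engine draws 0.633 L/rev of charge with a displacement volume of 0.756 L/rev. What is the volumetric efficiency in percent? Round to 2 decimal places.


eta_v = (V_actual / V_disp) * 100
Ratio = 0.633 / 0.756 = 0.8373
eta_v = 0.8373 * 100 = 83.73%


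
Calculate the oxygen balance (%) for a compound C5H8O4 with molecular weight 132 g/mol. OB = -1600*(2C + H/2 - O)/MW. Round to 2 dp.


OB = -1600 * (2C + H/2 - O) / MW
Inner = 2*5 + 8/2 - 4 = 10.00
OB = -1600 * 10.00 / 132 = -121.21%


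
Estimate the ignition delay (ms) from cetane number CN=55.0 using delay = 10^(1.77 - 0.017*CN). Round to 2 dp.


delay = 10^(1.77 - 0.017*CN)
Exponent = 1.77 - 0.017*55.0 = 0.8350
delay = 10^0.8350 = 6.84 ms


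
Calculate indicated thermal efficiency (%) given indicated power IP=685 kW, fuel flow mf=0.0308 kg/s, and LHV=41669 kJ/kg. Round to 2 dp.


eta_ith = (IP / (mf * LHV)) * 100
Denominator = 0.0308 * 41669 = 1283.4052 kW
eta_ith = (685 / 1283.4052) * 100 = 53.37%


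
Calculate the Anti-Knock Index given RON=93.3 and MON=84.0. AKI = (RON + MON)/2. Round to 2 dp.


AKI = (RON + MON) / 2
AKI = (93.3 + 84.0) / 2
AKI = 177.3 / 2 = 88.65


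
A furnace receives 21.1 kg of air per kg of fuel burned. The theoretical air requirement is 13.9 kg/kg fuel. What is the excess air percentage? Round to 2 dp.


Excess air = actual - stoichiometric = 21.1 - 13.9 = 7.20 kg/kg fuel
Excess air % = (excess / stoich) * 100 = (7.20 / 13.9) * 100 = 51.80%


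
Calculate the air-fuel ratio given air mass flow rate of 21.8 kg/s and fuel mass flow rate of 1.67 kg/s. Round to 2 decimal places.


AFR = m_air / m_fuel
AFR = 21.8 / 1.67 = 13.05


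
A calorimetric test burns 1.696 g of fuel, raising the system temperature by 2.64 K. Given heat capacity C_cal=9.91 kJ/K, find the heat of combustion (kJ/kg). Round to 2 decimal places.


Hc = C_cal * delta_T / m_fuel
Q_released = 9.91 * 2.64 = 26.1624 kJ
m_fuel = 1.696 g = 1.696/1000 kg = 0.001696 kg
Hc = 26.1624 / 0.001696 = 15425.94 kJ/kg


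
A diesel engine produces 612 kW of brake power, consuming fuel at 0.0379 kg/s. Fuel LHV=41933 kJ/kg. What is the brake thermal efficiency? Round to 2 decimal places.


eta_BTE = (BP / (mf * LHV)) * 100
Denominator = 0.0379 * 41933 = 1589.2607 kW
eta_BTE = (612 / 1589.2607) * 100 = 38.51%
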